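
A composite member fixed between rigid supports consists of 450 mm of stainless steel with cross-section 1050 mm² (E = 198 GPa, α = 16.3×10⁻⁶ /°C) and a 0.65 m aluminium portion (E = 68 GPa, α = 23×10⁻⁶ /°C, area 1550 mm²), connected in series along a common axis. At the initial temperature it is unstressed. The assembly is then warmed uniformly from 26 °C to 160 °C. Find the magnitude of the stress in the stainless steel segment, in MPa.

σ ≈ 341 MPa (compressive)

Free thermal expansion of the whole bar: Σ αᵢΔT Lᵢ = 16.3×10⁻⁶×134×450 + 23×10⁻⁶×134×650 = 2.986 mm.
Since the ends are fixed, an axial force P builds up, equal in every segment, with P · Σ Lᵢ/(AᵢEᵢ) = δ_free.
The series flexibility is Σ Lᵢ/(AᵢEᵢ) = 450/(1050×198×10³) + 650/(1550×68×10³) = 8.331×10⁻⁶ mm/N.
P = 2.986 / 8.331×10⁻⁶ = 358400 N = 358.4 kN, compressive.
σ_{stainless steel} = P / A = 358400 / 1050 = 341.4 MPa.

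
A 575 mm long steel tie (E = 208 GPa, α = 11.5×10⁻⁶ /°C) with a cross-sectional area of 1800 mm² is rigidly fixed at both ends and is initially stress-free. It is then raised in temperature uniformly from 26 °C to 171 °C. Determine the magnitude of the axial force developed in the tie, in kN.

P ≈ 624 kN (compressive)

The ends cannot move, so σ = EαΔT = 208×10³ × 11.5×10⁻⁶ × 145 = 346.8 MPa.
P = AEαΔT = 1800 × 208×10³ × 11.5×10⁻⁶ × 145 = 624.3 kN (compressive).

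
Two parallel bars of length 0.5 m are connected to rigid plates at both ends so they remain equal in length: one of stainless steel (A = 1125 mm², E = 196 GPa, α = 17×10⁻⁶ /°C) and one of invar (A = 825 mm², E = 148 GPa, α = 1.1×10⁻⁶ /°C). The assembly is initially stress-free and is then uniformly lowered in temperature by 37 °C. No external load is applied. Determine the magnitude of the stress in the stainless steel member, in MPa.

σ ≈ 41.1 MPa (tensile)

Both members must finish at the same length. With the larger α, the stainless steel tends to over-contract; the plates restrain it, putting the stainless steel in tension and the invar in compression. With no external load the two internal forces are equal and opposite, magnitude P.
Compatibility of the two members (thermal + elastic change equal): (α₁ − α₂)ΔT = P·[1/(A₁E₁) + 1/(A₂E₂)].
|α₁ − α₂|·ΔT = 15.9×10⁻⁶ × 37 = 0.0005883.
1/(A₁E₁) + 1/(A₂E₂) = 1/(1125×196×10³) + 1/(825×148×10³) = 1.273×10⁻⁸ N⁻¹.
So P = 0.0005883 / 1.273×10⁻⁸ = 46.23 kN.
σ_{stainless steel} = P/A₁ = 46230/1125 = 41.09 MPa, tensile.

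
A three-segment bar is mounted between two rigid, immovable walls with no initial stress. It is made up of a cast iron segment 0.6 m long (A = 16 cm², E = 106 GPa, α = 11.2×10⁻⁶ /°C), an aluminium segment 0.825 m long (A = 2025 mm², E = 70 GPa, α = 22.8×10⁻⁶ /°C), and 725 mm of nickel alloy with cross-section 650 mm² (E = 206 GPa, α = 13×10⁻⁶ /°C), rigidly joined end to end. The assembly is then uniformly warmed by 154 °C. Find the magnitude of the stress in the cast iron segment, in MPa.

If the supports were absent, the total length change would be Σ αᵢΔT Lᵢ = 11.2×10⁻⁶×154×600 + 22.8×10⁻⁶×154×825 + 13×10⁻⁶×154×725 = 5.383 mm.
The walls prevent any net length change, so an axial force P (same in every segment) develops. Compatibility: P · Σ Lᵢ/(AᵢEᵢ) = δ_free.
Σ Lᵢ/(AᵢEᵢ) = 600/(1600×106×10³) + 825/(2025×70×10³) + 725/(650×206×10³) = 1.477×10⁻⁵ mm/N.
So P = 5.383 / 1.477×10⁻⁵ = 364.4 kN, compressive.
σ_{cast iron} = P / A = 364400 / 1600 = 227.8 MPa.

σ ≈ 228 MPa (compressive)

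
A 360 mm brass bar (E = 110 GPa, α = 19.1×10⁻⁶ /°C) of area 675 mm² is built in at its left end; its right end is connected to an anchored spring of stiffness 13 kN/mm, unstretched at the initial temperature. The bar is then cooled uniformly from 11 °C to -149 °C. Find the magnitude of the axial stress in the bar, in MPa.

σ ≈ 19.9 MPa (tensile)

If the spring were absent the bar would shorten by αΔT L = 19.1×10⁻⁶ × 160 × 360 = 1.1 mm.
With a force P in the spring, the elastic change of the bar is PL/(AE) and that of the spring is P/k; compatibility requires their sum to equal δ_free.
P [ L/(AE) + 1/k ] = δ_free → P [ 360/(675×110×10³) + 1/(13×10³) ] = 1.1.
P = 1.1 / 8.177×10⁻⁵ = 13450 N.
σ = P/A = 13450/675 = 19.93 MPa.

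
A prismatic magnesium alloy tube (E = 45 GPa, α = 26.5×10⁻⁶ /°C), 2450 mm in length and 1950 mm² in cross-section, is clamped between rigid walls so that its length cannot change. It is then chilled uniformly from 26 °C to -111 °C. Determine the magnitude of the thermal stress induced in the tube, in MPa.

Because both ends are immovable the net strain is zero, and the suppressed thermal strain is αΔT = 26.5×10⁻⁶ × 137 = 3630.5×10⁻⁶.
The stress required to suppress this strain is σ = Eε = 45×10³ × 3630.5×10⁻⁶ = 163.4 MPa, tensile since the tube is trying to contract.

σ ≈ 163 MPa (tensile)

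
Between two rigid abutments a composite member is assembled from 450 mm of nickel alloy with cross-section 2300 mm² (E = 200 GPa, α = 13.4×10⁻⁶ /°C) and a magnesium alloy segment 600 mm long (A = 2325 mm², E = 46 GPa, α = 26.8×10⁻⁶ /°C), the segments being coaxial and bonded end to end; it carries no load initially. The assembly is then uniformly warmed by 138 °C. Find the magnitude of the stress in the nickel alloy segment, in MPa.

If the supports were absent, the total length change would be Σ αᵢΔT Lᵢ = 13.4×10⁻⁶×138×450 + 26.8×10⁻⁶×138×600 = 3.051 mm.
The rigid supports impose zero overall length change; the single axial force P common to all segments must satisfy P Σ Lᵢ/(AᵢEᵢ) = δ_free.
The series flexibility is Σ Lᵢ/(AᵢEᵢ) = 450/(2300×200×10³) + 600/(2325×46×10³) = 6.588×10⁻⁶ mm/N.
So P = 3.051 / 6.588×10⁻⁶ = 463.1 kN, compressive.
σ_{nickel alloy} = P / A = 463100 / 2300 = 201.4 MPa.

σ ≈ 201 MPa (compressive)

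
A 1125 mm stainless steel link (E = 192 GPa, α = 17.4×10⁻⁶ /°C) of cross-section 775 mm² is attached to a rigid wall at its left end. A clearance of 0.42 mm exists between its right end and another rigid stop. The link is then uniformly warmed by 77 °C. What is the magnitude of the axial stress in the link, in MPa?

Unrestrained expansion: δ_free = αΔT L = 17.4×10⁻⁶ × 77 × 1125 = 1.507 mm.
The gap closes (δ_free > 0.42 mm) and the wall then resists a further 1.507 − 0.42 = 1.087 mm of expansion.
That suppressed elongation corresponds to σ = E·Δ/L = 192×10³ × 1.087/1125 = 185.6 MPa.

σ ≈ 186 MPa (compressive)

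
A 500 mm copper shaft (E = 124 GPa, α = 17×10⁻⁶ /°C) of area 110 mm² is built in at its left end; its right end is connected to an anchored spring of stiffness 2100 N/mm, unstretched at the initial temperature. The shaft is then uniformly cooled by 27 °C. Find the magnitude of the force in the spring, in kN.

Free thermal contraction: δ_free = αΔT L = 17×10⁻⁶ × 27 × 500 = 0.2295 mm.
With a force P in the spring, the elastic change of the shaft is PL/(AE) and that of the spring is P/k; compatibility requires their sum to equal δ_free.
So P = δ_free / [L/(AE) + 1/k] = 0.2295 / [ 500/(110×124×10³) + 1/(2100) ].
P = 0.2295 / 0.0005128 = 447.5 N.

P ≈ 0.448 kN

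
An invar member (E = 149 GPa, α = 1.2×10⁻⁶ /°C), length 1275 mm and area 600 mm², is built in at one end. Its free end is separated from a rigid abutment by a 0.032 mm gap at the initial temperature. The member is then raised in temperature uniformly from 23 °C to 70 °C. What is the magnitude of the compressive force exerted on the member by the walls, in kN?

If the wall were absent the member would grow by αΔT L = 1.2×10⁻⁶ × 47 × 1275 = 0.07191 mm.
This exceeds the 0.032 mm gap, so the wall pushes back. The portion of expansion that must be recovered elastically is δ_free − gap = 0.07191 − 0.032 = 0.03991 mm.
That suppressed elongation corresponds to σ = E·Δ/L = 149×10³ × 0.03991/1275 = 4.664 MPa.
P = σA = 4.664 × 600 = 2.798 kN.

P ≈ 2.8 kN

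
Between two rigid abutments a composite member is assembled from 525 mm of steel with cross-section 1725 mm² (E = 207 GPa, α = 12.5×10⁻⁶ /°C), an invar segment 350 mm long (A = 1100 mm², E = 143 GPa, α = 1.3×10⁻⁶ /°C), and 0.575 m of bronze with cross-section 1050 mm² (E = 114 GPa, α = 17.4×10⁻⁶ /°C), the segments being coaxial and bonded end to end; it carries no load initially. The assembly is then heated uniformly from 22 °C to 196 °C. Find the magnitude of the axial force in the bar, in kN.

P ≈ 349 kN (compressive)

If the supports were absent, the total length change would be Σ αᵢΔT Lᵢ = 12.5×10⁻⁶×174×525 + 1.3×10⁻⁶×174×350 + 17.4×10⁻⁶×174×575 = 2.962 mm.
The walls prevent any net length change, so an axial force P (same in every segment) develops. Compatibility: P · Σ Lᵢ/(AᵢEᵢ) = δ_free.
The series flexibility is Σ Lᵢ/(AᵢEᵢ) = 525/(1725×207×10³) + 350/(1100×143×10³) + 575/(1050×114×10³) = 8.499×10⁻⁶ mm/N.
P = 2.962 / 8.499×10⁻⁶ = 348500 N = 348.5 kN, compressive.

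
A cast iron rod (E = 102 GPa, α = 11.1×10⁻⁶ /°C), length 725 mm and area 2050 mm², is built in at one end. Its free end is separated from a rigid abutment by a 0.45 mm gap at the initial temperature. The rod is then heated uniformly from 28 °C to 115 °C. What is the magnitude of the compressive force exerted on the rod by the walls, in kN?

Unrestrained expansion: δ_free = αΔT L = 11.1×10⁻⁶ × 87 × 725 = 0.7001 mm.
The gap closes (δ_free > 0.45 mm) and the wall then resists a further 0.7001 − 0.45 = 0.2501 mm of expansion.
Compatibility: PL/(AE) = 0.2501 mm, so σ = P/A = E × (0.2501/725) = 35.19 MPa.
Force on the wall = σA = 35.19 × 2050 mm² = 72.14 kN.

P ≈ 72.1 kN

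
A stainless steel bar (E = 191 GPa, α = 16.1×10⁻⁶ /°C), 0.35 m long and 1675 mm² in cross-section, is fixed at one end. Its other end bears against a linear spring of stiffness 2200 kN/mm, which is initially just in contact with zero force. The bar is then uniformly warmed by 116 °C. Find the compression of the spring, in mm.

δ ≈ 0.192 mm

If the spring were absent the bar would lengthen by αΔT L = 16.1×10⁻⁶ × 116 × 350 = 0.6537 mm.
Let P be the compressive force at the spring. The bar shortens elastically by PL/(AE) and the spring compresses by P/k; together these equal δ_free.
So P = δ_free / [L/(AE) + 1/k] = 0.6537 / [ 350/(1675×191×10³) + 1/(2200×10³) ].
P = 0.6537 / 1.549×10⁻⁶ = 422100 N.
Spring compression = P/k = 422100/(2200×10³) = 0.1919 mm.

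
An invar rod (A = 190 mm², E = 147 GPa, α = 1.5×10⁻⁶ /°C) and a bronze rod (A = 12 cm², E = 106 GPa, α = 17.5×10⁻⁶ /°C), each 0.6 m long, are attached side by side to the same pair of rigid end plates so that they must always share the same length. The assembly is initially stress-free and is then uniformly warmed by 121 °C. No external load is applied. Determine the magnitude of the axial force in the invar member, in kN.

Both members must finish at the same length. With the larger α, the bronze tends to over-expand; the plates restrain it, putting the bronze in compression and the invar in tension. With no external load the two internal forces are equal and opposite, magnitude P.
Setting the final lengths equal and cancelling L: (α₁ − α₂)ΔT = P/(A₁E₁) + P/(A₂E₂).
|α₁ − α₂|·ΔT = 16×10⁻⁶ × 121 = 0.001936.
1/(A₁E₁) + 1/(A₂E₂) = 1/(190×147×10³) + 1/(1200×106×10³) = 4.367×10⁻⁸ N⁻¹.
So P = 0.001936 / 4.367×10⁻⁸ = 44.34 kN.

P ≈ 44.3 kN (tensile in the invar)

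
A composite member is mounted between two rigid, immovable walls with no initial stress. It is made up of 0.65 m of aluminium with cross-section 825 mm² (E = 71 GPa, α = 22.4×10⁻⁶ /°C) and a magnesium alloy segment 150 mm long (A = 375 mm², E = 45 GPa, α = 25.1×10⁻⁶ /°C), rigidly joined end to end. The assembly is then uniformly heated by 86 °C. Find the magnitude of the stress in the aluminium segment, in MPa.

If the supports were absent, the total length change would be Σ αᵢΔT Lᵢ = 22.4×10⁻⁶×86×650 + 25.1×10⁻⁶×86×150 = 1.576 mm.
Since the ends are fixed, an axial force P builds up, equal in every segment, with P · Σ Lᵢ/(AᵢEᵢ) = δ_free.
The series flexibility is Σ Lᵢ/(AᵢEᵢ) = 650/(825×71×10³) + 150/(375×45×10³) = 1.999×10⁻⁵ mm/N.
So P = 1.576 / 1.999×10⁻⁵ = 78.85 kN, compressive.
σ_{aluminium} = P / A = 78850 / 825 = 95.58 MPa.

σ ≈ 95.6 MPa (compressive)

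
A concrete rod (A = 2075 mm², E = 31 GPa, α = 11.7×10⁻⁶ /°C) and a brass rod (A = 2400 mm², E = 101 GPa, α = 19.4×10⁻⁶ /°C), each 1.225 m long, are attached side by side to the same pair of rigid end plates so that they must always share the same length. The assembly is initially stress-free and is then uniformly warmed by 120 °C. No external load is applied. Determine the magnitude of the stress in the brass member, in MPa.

The brass has the larger α, so on heating it would change length more than the concrete if both were free. The rigid plates force a common final length, so the brass is put into compression and the concrete into tension, with equal and opposite forces P (no external load).
Compatibility of the two members (thermal + elastic change equal): (α₁ − α₂)ΔT = P·[1/(A₁E₁) + 1/(A₂E₂)].
|α₁ − α₂|·ΔT = 7.7×10⁻⁶ × 120 = 0.000924.
1/(A₁E₁) + 1/(A₂E₂) = 1/(2075×31×10³) + 1/(2400×101×10³) = 1.967×10⁻⁸ N⁻¹.
So P = 0.000924 / 1.967×10⁻⁸ = 46.97 kN.
σ_{brass} = P/A₂ = 46970/2400 = 19.57 MPa, compressive.

σ ≈ 19.6 MPa (compressive)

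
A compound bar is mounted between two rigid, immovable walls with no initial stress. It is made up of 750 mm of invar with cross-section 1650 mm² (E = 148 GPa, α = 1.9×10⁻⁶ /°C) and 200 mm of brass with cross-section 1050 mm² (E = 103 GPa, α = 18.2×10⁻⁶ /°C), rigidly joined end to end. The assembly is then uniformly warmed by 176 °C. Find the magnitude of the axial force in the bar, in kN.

P ≈ 181 kN (compressive)

Free thermal expansion of the whole bar: Σ αᵢΔT Lᵢ = 1.9×10⁻⁶×176×750 + 18.2×10⁻⁶×176×200 = 0.8914 mm.
The rigid supports impose zero overall length change; the single axial force P common to all segments must satisfy P Σ Lᵢ/(AᵢEᵢ) = δ_free.
Σ Lᵢ/(AᵢEᵢ) = 750/(1650×148×10³) + 200/(1050×103×10³) = 4.921×10⁻⁶ mm/N.
Hence P = δ_free / Σ(L/AE) = 0.8914/4.921×10⁻⁶ = 181.2 kN (compressive).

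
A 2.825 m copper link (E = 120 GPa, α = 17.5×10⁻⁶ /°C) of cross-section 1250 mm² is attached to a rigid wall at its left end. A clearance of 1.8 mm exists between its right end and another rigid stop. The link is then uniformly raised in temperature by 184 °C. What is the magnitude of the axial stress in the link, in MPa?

If the wall were absent the link would grow by αΔT L = 17.5×10⁻⁶ × 184 × 2825 = 9.096 mm.
After closing the 1.8 mm clearance, 9.096 − 1.8 = 7.296 mm of expansion remains to be suppressed by the wall.
That suppressed elongation corresponds to σ = E·Δ/L = 120×10³ × 7.296/2825 = 309.9 MPa.

σ ≈ 310 MPa (compressive)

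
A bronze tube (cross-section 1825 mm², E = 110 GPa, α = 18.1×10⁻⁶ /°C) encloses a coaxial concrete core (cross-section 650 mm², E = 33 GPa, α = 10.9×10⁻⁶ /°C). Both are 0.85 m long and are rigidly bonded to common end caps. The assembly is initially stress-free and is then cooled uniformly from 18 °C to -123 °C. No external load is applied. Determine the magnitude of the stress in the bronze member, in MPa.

Both members must finish at the same length. With the larger α, the bronze tends to over-contract; the plates restrain it, putting the bronze in tension and the concrete in compression. With no external load the two internal forces are equal and opposite, magnitude P.
Equating the net (thermal + elastic) strains gives |α₁ − α₂|·ΔT = P·[1/(A₁E₁) + 1/(A₂E₂)].
|α₁ − α₂|·ΔT = 7.2×10⁻⁶ × 141 = 0.001015.
1/(A₁E₁) + 1/(A₂E₂) = 1/(1825×110×10³) + 1/(650×33×10³) = 5.16×10⁻⁸ N⁻¹.
So P = 0.001015 / 5.16×10⁻⁸ = 19.67 kN.
σ_{bronze} = P/A₁ = 19670/1825 = 10.78 MPa, tensile.

σ ≈ 10.8 MPa (tensile)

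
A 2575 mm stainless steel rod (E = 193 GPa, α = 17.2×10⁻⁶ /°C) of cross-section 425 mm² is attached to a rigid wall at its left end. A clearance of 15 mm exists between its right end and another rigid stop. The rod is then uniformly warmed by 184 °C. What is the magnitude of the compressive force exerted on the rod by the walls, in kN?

If the wall were absent the rod would grow by αΔT L = 17.2×10⁻⁶ × 184 × 2575 = 8.149 mm.
Since δ_free = 8.15 mm is less than the 15 mm gap, the rod never touches the wall. No axial force develops.

P ≈ 0 kN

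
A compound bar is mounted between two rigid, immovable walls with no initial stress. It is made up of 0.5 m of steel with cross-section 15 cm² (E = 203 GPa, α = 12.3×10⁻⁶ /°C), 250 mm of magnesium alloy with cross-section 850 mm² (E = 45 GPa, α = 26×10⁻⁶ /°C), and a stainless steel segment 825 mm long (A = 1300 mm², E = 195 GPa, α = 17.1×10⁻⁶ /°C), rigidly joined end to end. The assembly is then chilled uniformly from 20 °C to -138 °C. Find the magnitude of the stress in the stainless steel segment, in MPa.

σ ≈ 284 MPa (tensile)

Free thermal contraction of the whole bar: Σ αᵢΔT Lᵢ = 12.3×10⁻⁶×158×500 + 26×10⁻⁶×158×250 + 17.1×10⁻⁶×158×825 = 4.228 mm.
Since the ends are fixed, an axial force P builds up, equal in every segment, with P · Σ Lᵢ/(AᵢEᵢ) = δ_free.
The series flexibility is Σ Lᵢ/(AᵢEᵢ) = 500/(1500×203×10³) + 250/(850×45×10³) + 825/(1300×195×10³) = 1.143×10⁻⁵ mm/N.
P = 4.228 / 1.143×10⁻⁵ = 369800 N = 369.8 kN, tensile.
σ_{stainless steel} = P / A = 369800 / 1300 = 284.5 MPa.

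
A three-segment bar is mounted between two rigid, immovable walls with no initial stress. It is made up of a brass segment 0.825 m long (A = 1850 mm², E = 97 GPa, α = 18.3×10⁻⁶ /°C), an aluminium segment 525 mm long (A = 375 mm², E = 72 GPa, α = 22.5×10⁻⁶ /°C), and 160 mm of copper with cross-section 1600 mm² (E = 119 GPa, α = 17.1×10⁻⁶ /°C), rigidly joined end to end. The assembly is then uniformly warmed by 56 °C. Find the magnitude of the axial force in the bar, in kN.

With the walls removed the bar would change length by δ_free = Σ αᵢΔT Lᵢ = 18.3×10⁻⁶×56×825 + 22.5×10⁻⁶×56×525 + 17.1×10⁻⁶×56×160 = 1.66 mm.
Since the ends are fixed, an axial force P builds up, equal in every segment, with P · Σ Lᵢ/(AᵢEᵢ) = δ_free.
Σ Lᵢ/(AᵢEᵢ) = 825/(1850×97×10³) + 525/(375×72×10³) + 160/(1600×119×10³) = 2.488×10⁻⁵ mm/N.
So P = 1.66 / 2.488×10⁻⁵ = 66.72 kN, compressive.

P ≈ 66.7 kN (compressive)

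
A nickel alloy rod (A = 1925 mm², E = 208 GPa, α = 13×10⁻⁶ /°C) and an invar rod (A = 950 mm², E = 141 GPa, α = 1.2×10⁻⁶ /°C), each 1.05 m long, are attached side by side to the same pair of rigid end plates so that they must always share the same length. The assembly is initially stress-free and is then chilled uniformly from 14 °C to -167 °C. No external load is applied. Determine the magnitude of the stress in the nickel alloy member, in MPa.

σ ≈ 111 MPa (tensile)

Both members must finish at the same length. With the larger α, the nickel alloy tends to over-contract; the plates restrain it, putting the nickel alloy in tension and the invar in compression. With no external load the two internal forces are equal and opposite, magnitude P.
Setting the final lengths equal and cancelling L: (α₁ − α₂)ΔT = P/(A₁E₁) + P/(A₂E₂).
|α₁ − α₂|·ΔT = 11.8×10⁻⁶ × 181 = 0.002136.
1/(A₁E₁) + 1/(A₂E₂) = 1/(1925×208×10³) + 1/(950×141×10³) = 9.963×10⁻⁹ N⁻¹.
P = 0.002136 / 9.963×10⁻⁹ = 214400 N = 214.4 kN.
σ_{nickel alloy} = P/A₁ = 214400/1925 = 111.4 MPa, tensile.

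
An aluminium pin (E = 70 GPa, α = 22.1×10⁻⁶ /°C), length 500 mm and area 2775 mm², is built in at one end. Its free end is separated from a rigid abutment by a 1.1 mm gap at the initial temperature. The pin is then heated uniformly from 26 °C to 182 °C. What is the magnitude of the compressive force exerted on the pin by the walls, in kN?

P ≈ 242 kN

Unrestrained expansion: δ_free = αΔT L = 22.1×10⁻⁶ × 156 × 500 = 1.724 mm.
The gap closes (δ_free > 1.1 mm) and the wall then resists a further 1.724 − 1.1 = 0.6238 mm of expansion.
That suppressed elongation corresponds to σ = E·Δ/L = 70×10³ × 0.6238/500 = 87.33 MPa.
Force on the wall = σA = 87.33 × 2775 mm² = 242.3 kN.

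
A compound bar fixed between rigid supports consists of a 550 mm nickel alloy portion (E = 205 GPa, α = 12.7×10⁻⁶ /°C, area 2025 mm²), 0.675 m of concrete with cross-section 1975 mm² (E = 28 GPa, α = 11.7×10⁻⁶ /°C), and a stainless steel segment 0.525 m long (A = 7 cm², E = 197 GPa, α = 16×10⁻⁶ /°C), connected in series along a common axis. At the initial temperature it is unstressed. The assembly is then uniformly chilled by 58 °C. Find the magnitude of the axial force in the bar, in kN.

If the supports were absent, the total length change would be Σ αᵢΔT Lᵢ = 12.7×10⁻⁶×58×550 + 11.7×10⁻⁶×58×675 + 16×10⁻⁶×58×525 = 1.35 mm.
Since the ends are fixed, an axial force P builds up, equal in every segment, with P · Σ Lᵢ/(AᵢEᵢ) = δ_free.
Σ Lᵢ/(AᵢEᵢ) = 550/(2025×205×10³) + 675/(1975×28×10³) + 525/(700×197×10³) = 1.734×10⁻⁵ mm/N.
Hence P = δ_free / Σ(L/AE) = 1.35/1.734×10⁻⁵ = 77.89 kN (tensile).

P ≈ 77.9 kN (tensile)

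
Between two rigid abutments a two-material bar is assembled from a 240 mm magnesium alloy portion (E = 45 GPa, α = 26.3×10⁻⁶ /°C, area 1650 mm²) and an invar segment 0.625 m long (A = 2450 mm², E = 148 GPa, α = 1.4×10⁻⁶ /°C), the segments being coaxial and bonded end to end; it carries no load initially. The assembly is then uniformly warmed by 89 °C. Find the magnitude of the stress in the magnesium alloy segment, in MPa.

σ ≈ 78.2 MPa (compressive)

With the walls removed the bar would change length by δ_free = Σ αᵢΔT Lᵢ = 26.3×10⁻⁶×89×240 + 1.4×10⁻⁶×89×625 = 0.6396 mm.
Since the ends are fixed, an axial force P builds up, equal in every segment, with P · Σ Lᵢ/(AᵢEᵢ) = δ_free.
Σ Lᵢ/(AᵢEᵢ) = 240/(1650×45×10³) + 625/(2450×148×10³) = 4.956×10⁻⁶ mm/N.
P = 0.6396 / 4.956×10⁻⁶ = 129100 N = 129.1 kN, compressive.
σ_{magnesium alloy} = P / A = 129100 / 1650 = 78.22 MPa.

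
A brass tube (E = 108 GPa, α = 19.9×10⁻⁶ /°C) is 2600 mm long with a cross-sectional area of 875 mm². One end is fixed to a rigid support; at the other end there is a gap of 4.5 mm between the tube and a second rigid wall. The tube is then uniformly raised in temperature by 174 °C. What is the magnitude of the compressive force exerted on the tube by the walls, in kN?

P ≈ 164 kN

If the wall were absent the tube would grow by αΔT L = 19.9×10⁻⁶ × 174 × 2600 = 9.003 mm.
After closing the 4.5 mm clearance, 9.003 − 4.5 = 4.503 mm of expansion remains to be suppressed by the wall.
Compatibility: PL/(AE) = 4.503 mm, so σ = P/A = E × (4.503/2600) = 187 MPa.
Force on the wall = σA = 187 × 875 mm² = 163.7 kN.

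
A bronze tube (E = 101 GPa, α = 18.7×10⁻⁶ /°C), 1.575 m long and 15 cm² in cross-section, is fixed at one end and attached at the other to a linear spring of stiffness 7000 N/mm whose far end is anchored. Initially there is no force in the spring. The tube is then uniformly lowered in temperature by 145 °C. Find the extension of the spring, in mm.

δ ≈ 3.98 mm

Free thermal contraction: δ_free = αΔT L = 18.7×10⁻⁶ × 145 × 1575 = 4.271 mm.
With a force P in the spring, the elastic change of the tube is PL/(AE) and that of the spring is P/k; compatibility requires their sum to equal δ_free.
So P = δ_free / [L/(AE) + 1/k] = 4.271 / [ 1575/(1500×101×10³) + 1/(7000) ].
P = 4.271 / 0.0001533 = 27870 N.
Spring extension = P/k = 27870/(7000) = 3.981 mm.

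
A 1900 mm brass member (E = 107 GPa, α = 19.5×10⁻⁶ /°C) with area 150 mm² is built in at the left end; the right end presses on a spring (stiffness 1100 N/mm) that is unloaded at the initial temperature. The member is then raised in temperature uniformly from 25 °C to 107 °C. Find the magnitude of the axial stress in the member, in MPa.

If the spring were absent the member would lengthen by αΔT L = 19.5×10⁻⁶ × 82 × 1900 = 3.038 mm.
Let P be the compressive force at the spring. The member shortens elastically by PL/(AE) and the spring compresses by P/k; together these equal δ_free.
P [ L/(AE) + 1/k ] = δ_free → P [ 1900/(150×107×10³) + 1/(1100) ] = 3.038.
P = 3.038 / 0.001027 = 2957 N.
σ = P/A = 2957/150 = 19.71 MPa.

σ ≈ 19.7 MPa (compressive)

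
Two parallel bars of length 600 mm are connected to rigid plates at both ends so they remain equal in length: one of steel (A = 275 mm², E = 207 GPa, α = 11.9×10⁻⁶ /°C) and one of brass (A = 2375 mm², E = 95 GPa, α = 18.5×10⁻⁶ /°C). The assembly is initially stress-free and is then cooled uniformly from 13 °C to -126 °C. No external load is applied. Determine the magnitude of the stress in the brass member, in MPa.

σ ≈ 17.6 MPa (tensile)

Equilibrium of a rigid end plate with no external load gives equal and opposite internal forces ±P in the two members. Since α_{brass} > α_{steel}, cooling drives the brass into tension and the steel into compression.
Compatibility of the two members (thermal + elastic change equal): (α₁ − α₂)ΔT = P·[1/(A₁E₁) + 1/(A₂E₂)].
|α₁ − α₂|·ΔT = 6.6×10⁻⁶ × 139 = 0.0009174.
1/(A₁E₁) + 1/(A₂E₂) = 1/(275×207×10³) + 1/(2375×95×10³) = 2.2×10⁻⁸ N⁻¹.
So P = 0.0009174 / 2.2×10⁻⁸ = 41.7 kN.
σ_{brass} = P/A₂ = 41700/2375 = 17.56 MPa, tensile.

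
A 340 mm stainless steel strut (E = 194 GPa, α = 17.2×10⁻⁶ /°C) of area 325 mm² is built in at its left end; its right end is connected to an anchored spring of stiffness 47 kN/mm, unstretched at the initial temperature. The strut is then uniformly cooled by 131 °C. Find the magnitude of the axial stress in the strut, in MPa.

σ ≈ 88.4 MPa (tensile)

The unrestrained thermal change is αΔT L = 17.2×10⁻⁶ × 131 × 340 = 0.7661 mm.
Let P be the tensile force in the spring. The strut extends elastically by PL/(AE) and the spring stretches by P/k; together these equal δ_free.
P [ L/(AE) + 1/k ] = δ_free → P [ 340/(325×194×10³) + 1/(47×10³) ] = 0.7661.
P = 0.7661 / 2.667×10⁻⁵ = 28730 N.
σ = P/A = 28730/325 = 88.39 MPa.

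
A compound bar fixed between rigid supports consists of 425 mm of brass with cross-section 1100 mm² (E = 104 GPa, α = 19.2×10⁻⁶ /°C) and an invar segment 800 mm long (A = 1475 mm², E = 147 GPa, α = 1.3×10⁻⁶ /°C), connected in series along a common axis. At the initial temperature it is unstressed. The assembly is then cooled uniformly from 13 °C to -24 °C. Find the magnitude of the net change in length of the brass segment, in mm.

|ΔL| ≈ 0.131 mm

If the supports were absent, the total length change would be Σ αᵢΔT Lᵢ = 19.2×10⁻⁶×37×425 + 1.3×10⁻⁶×37×800 = 0.3404 mm.
The rigid supports impose zero overall length change; the single axial force P common to all segments must satisfy P Σ Lᵢ/(AᵢEᵢ) = δ_free.
Σ Lᵢ/(AᵢEᵢ) = 425/(1100×104×10³) + 800/(1475×147×10³) = 7.405×10⁻⁶ mm/N.
Hence P = δ_free / Σ(L/AE) = 0.3404/7.405×10⁻⁶ = 45.97 kN (tensile).
For the brass segment, free thermal change = 19.2×10⁻⁶×37×425 = 0.3019 mm and elastic change from P = 45970×425/(1100×104×10³) = 0.1708 mm; these oppose, so the net change is 0.131 mm (segment shortens).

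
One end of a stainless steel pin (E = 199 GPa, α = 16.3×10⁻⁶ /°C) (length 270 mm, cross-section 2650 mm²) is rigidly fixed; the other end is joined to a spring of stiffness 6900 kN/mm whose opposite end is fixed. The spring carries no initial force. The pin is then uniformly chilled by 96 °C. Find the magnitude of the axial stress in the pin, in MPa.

Free thermal contraction: δ_free = αΔT L = 16.3×10⁻⁶ × 96 × 270 = 0.4225 mm.
With a force P in the spring, the elastic change of the pin is PL/(AE) and that of the spring is P/k; compatibility requires their sum to equal δ_free.
P [ L/(AE) + 1/k ] = δ_free → P [ 270/(2650×199×10³) + 1/(6900×10³) ] = 0.4225.
P = 0.4225 / 6.569×10⁻⁷ = 643100 N.
σ = P/A = 643100/2650 = 242.7 MPa.

σ ≈ 243 MPa (tensile)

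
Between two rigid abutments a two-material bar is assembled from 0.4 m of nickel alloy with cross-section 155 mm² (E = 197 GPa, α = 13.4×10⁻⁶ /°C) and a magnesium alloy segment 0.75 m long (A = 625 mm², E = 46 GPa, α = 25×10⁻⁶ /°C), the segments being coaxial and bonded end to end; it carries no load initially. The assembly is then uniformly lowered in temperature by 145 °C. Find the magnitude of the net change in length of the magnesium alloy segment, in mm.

|ΔL| ≈ 0.391 mm

Free thermal contraction of the whole bar: Σ αᵢΔT Lᵢ = 13.4×10⁻⁶×145×400 + 25×10⁻⁶×145×750 = 3.496 mm.
The walls prevent any net length change, so an axial force P (same in every segment) develops. Compatibility: P · Σ Lᵢ/(AᵢEᵢ) = δ_free.
The series flexibility is Σ Lᵢ/(AᵢEᵢ) = 400/(155×197×10³) + 750/(625×46×10³) = 3.919×10⁻⁵ mm/N.
P = 3.496 / 3.919×10⁻⁵ = 89210 N = 89.21 kN, tensile.
For the magnesium alloy segment, free thermal change = 25×10⁻⁶×145×750 = 2.719 mm and elastic change from P = 89210×750/(625×46×10³) = 2.327 mm; these oppose, so the net change is 0.391 mm (segment shortens).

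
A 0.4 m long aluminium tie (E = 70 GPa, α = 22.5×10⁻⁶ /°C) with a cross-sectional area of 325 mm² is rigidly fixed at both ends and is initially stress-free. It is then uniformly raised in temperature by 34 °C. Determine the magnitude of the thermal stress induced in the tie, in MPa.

σ ≈ 53.5 MPa (compressive)

With length fixed, the mechanical strain must cancel the thermal strain αΔT = 22.5×10⁻⁶ × 34 = 765×10⁻⁶.
The stress required to suppress this strain is σ = Eε = 70×10³ × 765×10⁻⁶ = 53.55 MPa, compressive since the tie is trying to expand.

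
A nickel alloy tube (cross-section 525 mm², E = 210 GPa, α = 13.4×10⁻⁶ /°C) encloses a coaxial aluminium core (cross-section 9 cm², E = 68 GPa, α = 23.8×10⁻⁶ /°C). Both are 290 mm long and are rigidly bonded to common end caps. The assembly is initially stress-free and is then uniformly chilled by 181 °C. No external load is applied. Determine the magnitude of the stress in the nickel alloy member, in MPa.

Equilibrium of a rigid end plate with no external load gives equal and opposite internal forces ±P in the two members. Since α_{aluminium} > α_{nickel alloy}, cooling drives the aluminium into tension and the nickel alloy into compression.
Compatibility of the two members (thermal + elastic change equal): (α₁ − α₂)ΔT = P·[1/(A₁E₁) + 1/(A₂E₂)].
|α₁ − α₂|·ΔT = 10.4×10⁻⁶ × 181 = 0.001882.
1/(A₁E₁) + 1/(A₂E₂) = 1/(525×210×10³) + 1/(900×68×10³) = 2.541×10⁻⁸ N⁻¹.
P = 0.001882 / 2.541×10⁻⁸ = 74080 N = 74.08 kN.
σ_{nickel alloy} = P/A₁ = 74080/525 = 141.1 MPa, compressive.

σ ≈ 141 MPa (compressive)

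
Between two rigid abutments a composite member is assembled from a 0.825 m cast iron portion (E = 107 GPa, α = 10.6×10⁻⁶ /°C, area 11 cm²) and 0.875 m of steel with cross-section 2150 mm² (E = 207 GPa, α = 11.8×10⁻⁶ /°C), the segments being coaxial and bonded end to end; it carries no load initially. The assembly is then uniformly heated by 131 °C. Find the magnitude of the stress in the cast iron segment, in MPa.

If the supports were absent, the total length change would be Σ αᵢΔT Lᵢ = 10.6×10⁻⁶×131×825 + 11.8×10⁻⁶×131×875 = 2.498 mm.
The walls prevent any net length change, so an axial force P (same in every segment) develops. Compatibility: P · Σ Lᵢ/(AᵢEᵢ) = δ_free.
The series flexibility is Σ Lᵢ/(AᵢEᵢ) = 825/(1100×107×10³) + 875/(2150×207×10³) = 8.975×10⁻⁶ mm/N.
So P = 2.498 / 8.975×10⁻⁶ = 278.3 kN, compressive.
σ_{cast iron} = P / A = 278300 / 1100 = 253 MPa.

σ ≈ 253 MPa (compressive)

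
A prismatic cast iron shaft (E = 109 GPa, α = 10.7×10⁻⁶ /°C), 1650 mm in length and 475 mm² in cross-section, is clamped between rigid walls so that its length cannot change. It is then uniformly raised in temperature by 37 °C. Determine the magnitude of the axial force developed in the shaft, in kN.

P ≈ 20.5 kN (compressive)

Full restraint means ε = 0, so the stress is σ = EαΔT = 109×10³ × 10.7×10⁻⁶ × 37 = 43.15 MPa.
P = AEαΔT = 475 × 109×10³ × 10.7×10⁻⁶ × 37 = 20.5 kN (compressive).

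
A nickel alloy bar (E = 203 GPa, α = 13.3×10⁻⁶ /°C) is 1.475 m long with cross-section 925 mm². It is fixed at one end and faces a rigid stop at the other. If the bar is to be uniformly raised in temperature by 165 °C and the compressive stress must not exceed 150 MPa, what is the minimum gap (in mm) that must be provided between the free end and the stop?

g ≈ 2.15 mm

Free expansion if unrestrained: δ_free = αΔT L = 13.3×10⁻⁶ × 165 × 1475 = 3.237 mm.
At the allowable stress the elastic shortening the wall may impose is σL/E = 150 × 1475 / (203×10³) = 1.09 mm.
So the gap has to take up the difference, g_min = δ_free − σL/E = 3.237 − 1.09 = 2.147 mm.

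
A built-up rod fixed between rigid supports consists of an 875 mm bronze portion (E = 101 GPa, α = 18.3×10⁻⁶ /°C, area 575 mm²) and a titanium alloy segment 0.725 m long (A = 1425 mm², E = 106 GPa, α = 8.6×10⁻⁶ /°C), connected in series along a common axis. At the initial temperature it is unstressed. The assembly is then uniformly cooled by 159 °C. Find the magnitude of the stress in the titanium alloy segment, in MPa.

With the walls removed the bar would change length by δ_free = Σ αᵢΔT Lᵢ = 18.3×10⁻⁶×159×875 + 8.6×10⁻⁶×159×725 = 3.537 mm.
Since the ends are fixed, an axial force P builds up, equal in every segment, with P · Σ Lᵢ/(AᵢEᵢ) = δ_free.
Σ Lᵢ/(AᵢEᵢ) = 875/(575×101×10³) + 725/(1425×106×10³) = 1.987×10⁻⁵ mm/N.
Hence P = δ_free / Σ(L/AE) = 3.537/1.987×10⁻⁵ = 178.1 kN (tensile).
σ_{titanium alloy} = P / A = 178100 / 1425 = 125 MPa.

σ ≈ 125 MPa (tensile)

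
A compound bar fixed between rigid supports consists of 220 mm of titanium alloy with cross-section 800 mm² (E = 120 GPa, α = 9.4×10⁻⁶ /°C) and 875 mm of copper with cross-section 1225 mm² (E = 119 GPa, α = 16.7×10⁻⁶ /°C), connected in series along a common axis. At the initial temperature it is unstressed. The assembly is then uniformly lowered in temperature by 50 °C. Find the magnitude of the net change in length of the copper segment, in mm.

If the supports were absent, the total length change would be Σ αᵢΔT Lᵢ = 9.4×10⁻⁶×50×220 + 16.7×10⁻⁶×50×875 = 0.834 mm.
The walls prevent any net length change, so an axial force P (same in every segment) develops. Compatibility: P · Σ Lᵢ/(AᵢEᵢ) = δ_free.
The series flexibility is Σ Lᵢ/(AᵢEᵢ) = 220/(800×120×10³) + 875/(1225×119×10³) = 8.294×10⁻⁶ mm/N.
Hence P = δ_free / Σ(L/AE) = 0.834/8.294×10⁻⁶ = 100.6 kN (tensile).
For the copper segment, free thermal change = 16.7×10⁻⁶×50×875 = 0.7306 mm and elastic change from P = 100600×875/(1225×119×10³) = 0.6036 mm; these oppose, so the net change is 0.127 mm (segment shortens).

|ΔL| ≈ 0.127 mm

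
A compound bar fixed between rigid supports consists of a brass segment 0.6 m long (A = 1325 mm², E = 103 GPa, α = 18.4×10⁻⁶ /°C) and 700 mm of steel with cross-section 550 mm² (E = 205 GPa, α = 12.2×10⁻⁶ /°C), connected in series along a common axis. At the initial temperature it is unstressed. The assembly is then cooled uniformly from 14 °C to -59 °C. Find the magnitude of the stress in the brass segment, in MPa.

σ ≈ 102 MPa (tensile)

Free thermal contraction of the whole bar: Σ αᵢΔT Lᵢ = 18.4×10⁻⁶×73×600 + 12.2×10⁻⁶×73×700 = 1.429 mm.
The walls prevent any net length change, so an axial force P (same in every segment) develops. Compatibility: P · Σ Lᵢ/(AᵢEᵢ) = δ_free.
Σ Lᵢ/(AᵢEᵢ) = 600/(1325×103×10³) + 700/(550×205×10³) = 1.06×10⁻⁵ mm/N.
So P = 1.429 / 1.06×10⁻⁵ = 134.8 kN, tensile.
σ_{brass} = P / A = 134800 / 1325 = 101.7 MPa.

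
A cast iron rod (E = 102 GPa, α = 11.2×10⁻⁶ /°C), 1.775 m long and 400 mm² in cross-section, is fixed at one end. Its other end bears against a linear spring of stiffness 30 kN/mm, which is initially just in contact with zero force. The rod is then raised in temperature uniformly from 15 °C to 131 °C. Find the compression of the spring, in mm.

δ ≈ 1 mm

Free thermal expansion: δ_free = αΔT L = 11.2×10⁻⁶ × 116 × 1775 = 2.306 mm.
With a force P in the spring, the elastic change of the rod is PL/(AE) and that of the spring is P/k; compatibility requires their sum to equal δ_free.
P [ L/(AE) + 1/k ] = δ_free → P [ 1775/(400×102×10³) + 1/(30×10³) ] = 2.306.
P = 2.306 / 7.684×10⁻⁵ = 30010 N.
Spring compression = P/k = 30010/(30×10³) = 1 mm.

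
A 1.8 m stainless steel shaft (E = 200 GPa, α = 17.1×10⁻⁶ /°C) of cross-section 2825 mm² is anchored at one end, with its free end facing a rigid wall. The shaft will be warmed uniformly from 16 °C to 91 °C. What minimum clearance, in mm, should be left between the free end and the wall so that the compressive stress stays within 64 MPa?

g ≈ 1.73 mm

With no wall the shaft would lengthen by αΔT L = 17.1×10⁻⁶ × 75 × 1800 = 2.309 mm.
A stress of 64 MPa corresponds to the wall pushing the shaft back by σL/E = 64×1800/(200×10³) = 0.576 mm.
So the gap has to take up the difference, g_min = δ_free − σL/E = 2.309 − 0.576 = 1.733 mm.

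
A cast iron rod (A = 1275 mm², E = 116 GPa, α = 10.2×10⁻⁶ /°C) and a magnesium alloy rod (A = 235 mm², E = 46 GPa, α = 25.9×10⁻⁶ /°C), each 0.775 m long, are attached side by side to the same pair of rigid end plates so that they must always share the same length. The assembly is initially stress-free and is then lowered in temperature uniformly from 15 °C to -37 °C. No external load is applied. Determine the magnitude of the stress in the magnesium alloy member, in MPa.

σ ≈ 35 MPa (tensile)

The magnesium alloy has the larger α, so on cooling it would change length more than the cast iron if both were free. The rigid plates force a common final length, so the magnesium alloy is put into tension and the cast iron into compression, with equal and opposite forces P (no external load).
Compatibility of the two members (thermal + elastic change equal): (α₁ − α₂)ΔT = P·[1/(A₁E₁) + 1/(A₂E₂)].
|α₁ − α₂|·ΔT = 15.7×10⁻⁶ × 52 = 0.0008164.
1/(A₁E₁) + 1/(A₂E₂) = 1/(1275×116×10³) + 1/(235×46×10³) = 9.927×10⁻⁸ N⁻¹.
So P = 0.0008164 / 9.927×10⁻⁸ = 8.224 kN.
σ_{magnesium alloy} = P/A₂ = 8224/235 = 35 MPa, tensile.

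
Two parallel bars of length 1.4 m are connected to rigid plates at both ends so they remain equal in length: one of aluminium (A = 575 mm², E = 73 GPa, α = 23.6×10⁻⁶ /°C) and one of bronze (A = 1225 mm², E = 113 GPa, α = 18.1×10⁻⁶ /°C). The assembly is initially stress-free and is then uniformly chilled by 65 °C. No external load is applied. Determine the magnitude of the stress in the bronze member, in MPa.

σ ≈ 9.4 MPa (compressive)

The aluminium has the larger α, so on cooling it would change length more than the bronze if both were free. The rigid plates force a common final length, so the aluminium is put into tension and the bronze into compression, with equal and opposite forces P (no external load).
Setting the final lengths equal and cancelling L: (α₁ − α₂)ΔT = P/(A₁E₁) + P/(A₂E₂).
|α₁ − α₂|·ΔT = 5.5×10⁻⁶ × 65 = 0.0003575.
1/(A₁E₁) + 1/(A₂E₂) = 1/(575×73×10³) + 1/(1225×113×10³) = 3.105×10⁻⁸ N⁻¹.
So P = 0.0003575 / 3.105×10⁻⁸ = 11.51 kN.
σ_{bronze} = P/A₂ = 11510/1225 = 9.4 MPa, compressive.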